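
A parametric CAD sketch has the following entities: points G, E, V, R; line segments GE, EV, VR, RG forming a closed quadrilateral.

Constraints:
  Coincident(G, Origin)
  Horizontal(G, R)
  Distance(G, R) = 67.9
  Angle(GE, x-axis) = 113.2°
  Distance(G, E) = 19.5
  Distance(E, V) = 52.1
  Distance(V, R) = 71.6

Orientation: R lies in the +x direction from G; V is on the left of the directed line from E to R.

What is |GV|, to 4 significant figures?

63.35

G is at the origin; G and R share the same y with |GR| = 67.9 and R in +x, so R = (67.9, 0). GE runs at 113.2° with |GE| = 19.5, so E = (-7.682, 17.92). V is determined by |EV| = 52.1 and |VR| = 71.6 together: it lies at the intersection of circle(E, 52.1) and circle(R, 71.6). With |ER| = 77.68, the foot of the radical line on ER is 23.31 from E and the perpendicular offset is √(52.1² − 23.31²) = 46.59. Taking the left-of-ER solution: V = (25.75, 57.88).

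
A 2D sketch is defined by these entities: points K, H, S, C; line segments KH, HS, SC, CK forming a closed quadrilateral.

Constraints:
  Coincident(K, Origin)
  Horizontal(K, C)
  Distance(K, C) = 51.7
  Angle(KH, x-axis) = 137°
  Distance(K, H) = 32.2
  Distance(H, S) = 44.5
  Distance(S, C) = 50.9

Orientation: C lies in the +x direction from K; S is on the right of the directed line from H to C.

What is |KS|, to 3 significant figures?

14.2

K is at the origin; K and C share the same y with |KC| = 51.7 and C in +x, so C = (51.7, 0). KH runs at 137.0° with |KH| = 32.2, so H = (-23.5, 22.0). S is determined by |HS| = 44.5 and |SC| = 50.9 together: it lies at the intersection of circle(H, 44.5) and circle(C, 50.9). With |HC| = 78.4, the foot of the radical line on HC is 35.3 from H and the perpendicular offset is √(44.5² − 35.3²) = 27.1. Taking the right-of-HC solution: S = (2.75, -13.9).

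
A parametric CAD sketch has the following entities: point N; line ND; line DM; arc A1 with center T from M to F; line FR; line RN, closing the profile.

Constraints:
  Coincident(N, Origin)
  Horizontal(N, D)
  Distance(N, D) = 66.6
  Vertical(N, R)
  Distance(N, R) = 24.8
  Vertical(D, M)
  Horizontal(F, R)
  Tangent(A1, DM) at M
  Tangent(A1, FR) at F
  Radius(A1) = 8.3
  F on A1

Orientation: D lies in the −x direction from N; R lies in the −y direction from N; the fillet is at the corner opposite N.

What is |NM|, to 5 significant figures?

68.613

N is at the origin; ND is horizontal with |ND| = 66.6 and D on the −x side, so D = (-66.600, 0.0000). N and R share the same x with |NR| = 24.8 and R on the −y side, so R = (0.0000, -24.800). The virtual corner opposite N is at (-66.600, -24.800). A1 meets DM tangentially, so TM is at right angles to DM and the tangent condition forces TF to be normal to FR, with radius 8.3, so the center T sits 8.3 in from both sides at T = (-58.300, -16.500). That places the tangent points at M = (-66.600, -16.500) on DM and F = (-58.300, -24.800) on FR. Then |NM| = |M − N| = 68.613.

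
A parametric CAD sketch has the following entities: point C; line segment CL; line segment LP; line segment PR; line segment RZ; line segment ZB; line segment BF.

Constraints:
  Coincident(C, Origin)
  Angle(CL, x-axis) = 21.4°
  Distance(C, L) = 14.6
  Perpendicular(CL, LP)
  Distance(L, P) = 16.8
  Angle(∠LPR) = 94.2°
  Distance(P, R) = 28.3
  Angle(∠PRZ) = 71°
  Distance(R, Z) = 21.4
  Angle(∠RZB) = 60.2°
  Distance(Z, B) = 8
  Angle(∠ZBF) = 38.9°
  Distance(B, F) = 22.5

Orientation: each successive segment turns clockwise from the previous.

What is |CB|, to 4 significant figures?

4.527

∠PRZ = 71.0° gives RZ at 96.60° from the x-axis; with |RZ| = 21.4, Z = (-8.258, -1.284). ∠RZB = 60.2° gives ZB at -23.20° from the x-axis; with |ZB| = 8.0, B = (-0.9051, -4.436). Then |CB| = |B − C| = 4.527.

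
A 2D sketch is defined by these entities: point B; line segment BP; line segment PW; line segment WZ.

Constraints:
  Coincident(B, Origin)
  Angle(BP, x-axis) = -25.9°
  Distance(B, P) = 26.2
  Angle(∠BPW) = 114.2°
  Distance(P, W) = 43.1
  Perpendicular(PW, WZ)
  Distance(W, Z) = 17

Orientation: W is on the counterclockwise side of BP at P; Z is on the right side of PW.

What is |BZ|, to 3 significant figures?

67.6

B is at the origin; BP runs at -25.9° with length 26.2, so P = 26.2·(cos -25.9°, sin -25.9°) = (23.6, -11.4). ∠BPW = 114.2°, so PW runs at -25.9° + (180° − 114.2°) = 39.9° from the x-axis; with |PW| = 43.1, W = P + 43.1·(cos 39.9°, sin 39.9°) = (56.6, 16.2). The perpendicularity gives WZ at right angles to PW; with |WZ| = 17.0 on the right of PW, Z = W + 17.0·(0.641, -0.767) = (67.5, 3.16). Then |BZ| = |Z − B| = 67.6.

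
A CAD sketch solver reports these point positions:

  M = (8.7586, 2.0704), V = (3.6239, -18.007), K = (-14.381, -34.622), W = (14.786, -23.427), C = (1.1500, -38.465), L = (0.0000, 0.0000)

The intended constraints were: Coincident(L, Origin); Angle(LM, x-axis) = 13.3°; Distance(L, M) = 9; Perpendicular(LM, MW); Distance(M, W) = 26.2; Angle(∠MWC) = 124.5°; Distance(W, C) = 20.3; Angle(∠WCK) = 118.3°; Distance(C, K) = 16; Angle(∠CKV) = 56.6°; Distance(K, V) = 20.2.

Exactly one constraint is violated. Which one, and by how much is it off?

Distance(K, V) = 20.2 — off by 4.30.

L = (0.00, 0.00) ✓; LM at 13.30° ✓; |LM| = 9.000 ✓; ∠(LM, MW) = 90.00° ✓; |MW| = 26.20 ✓; ∠MWC = 124.5° ✓; |WC| = 20.30 ✓; ∠WCK = 118.3° ✓; |CK| = 16.00 ✓; ∠CKV = 56.60° ✓; |KV| = 24.50 ✗.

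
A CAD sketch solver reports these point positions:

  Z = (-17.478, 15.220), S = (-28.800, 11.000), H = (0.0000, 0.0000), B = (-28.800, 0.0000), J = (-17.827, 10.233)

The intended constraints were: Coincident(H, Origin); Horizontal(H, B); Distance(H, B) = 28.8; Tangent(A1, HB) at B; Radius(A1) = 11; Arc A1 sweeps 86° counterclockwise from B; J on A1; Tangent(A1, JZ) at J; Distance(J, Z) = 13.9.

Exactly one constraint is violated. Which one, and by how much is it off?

Distance(J, Z) = 13.9 — off by 8.90.

H = (0.00, 0.00) ✓; H.y = 0.00, B.y = 0.00 ✓; |HB| = 28.80 ✓; ∠(SB, BH) = 90.00° ✓; |SB| = 11.00 ✓; bearing(S→J) − bearing(S→B) = 86.00° ✓; |SJ| = 11.00 ✓; ∠(SJ, JZ) = 90.00° ✓; |JZ| = 4.999 ✗.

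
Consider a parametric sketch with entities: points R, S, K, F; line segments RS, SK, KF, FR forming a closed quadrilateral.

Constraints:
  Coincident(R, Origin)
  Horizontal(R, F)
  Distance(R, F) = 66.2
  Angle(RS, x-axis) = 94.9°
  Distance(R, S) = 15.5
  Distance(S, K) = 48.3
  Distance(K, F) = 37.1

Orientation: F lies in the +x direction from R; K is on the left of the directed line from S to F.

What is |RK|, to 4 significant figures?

53.92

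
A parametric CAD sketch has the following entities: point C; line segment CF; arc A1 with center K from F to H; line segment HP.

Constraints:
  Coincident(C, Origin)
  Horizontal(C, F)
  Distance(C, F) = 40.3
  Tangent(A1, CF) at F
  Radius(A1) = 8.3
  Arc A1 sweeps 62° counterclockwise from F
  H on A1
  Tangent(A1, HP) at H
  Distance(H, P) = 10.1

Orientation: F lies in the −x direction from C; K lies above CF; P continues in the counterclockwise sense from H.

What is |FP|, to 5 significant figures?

17.976

C is at the origin; CF is horizontal with |CF| = 40.3 and F on the −x side, so F = (-40.300, 0.0000). Tangency of A1 to CF means the radius KF is perpendicular to CF, so K = F + (0, 8.3) = (-40.300, 8.3000). On A1, F sits at bearing -90° from K; a 62° counterclockwise sweep puts H at bearing -28°, so H = K + 8.3·(cos -28°, sin -28°) = (-32.972, 4.4034). The tangent condition forces KH to be normal to HP, so HP runs along (−sin -28°, cos -28°); with |HP| = 10.1, P = (-28.230, 13.321). Then |FP| = |P − F| = 17.976.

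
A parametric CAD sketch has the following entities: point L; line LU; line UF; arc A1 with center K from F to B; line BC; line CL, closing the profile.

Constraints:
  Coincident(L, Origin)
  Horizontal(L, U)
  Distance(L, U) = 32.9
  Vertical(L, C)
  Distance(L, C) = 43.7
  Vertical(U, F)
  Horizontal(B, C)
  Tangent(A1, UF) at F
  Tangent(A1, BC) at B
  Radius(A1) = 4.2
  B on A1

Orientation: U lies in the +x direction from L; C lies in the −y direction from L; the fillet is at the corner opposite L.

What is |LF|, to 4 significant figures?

51.41

L is at the origin; L and U share the same y with |LU| = 32.9 and U on the +x side, so U = (32.90, 0.000). L and C share the same x with |LC| = 43.7 and C on the −y side, so C = (0.000, -43.70). The virtual corner opposite L is at (32.90, -43.70). The tangent condition forces KF to be normal to UF and A1 meets BC tangentially, so KB is at right angles to BC, with radius 4.2, so the center K sits 4.2 in from both sides at K = (28.70, -39.50). That places the tangent points at F = (32.90, -39.50) on UF and B = (28.70, -43.70) on BC. Then |LF| = |F − L| = 51.41.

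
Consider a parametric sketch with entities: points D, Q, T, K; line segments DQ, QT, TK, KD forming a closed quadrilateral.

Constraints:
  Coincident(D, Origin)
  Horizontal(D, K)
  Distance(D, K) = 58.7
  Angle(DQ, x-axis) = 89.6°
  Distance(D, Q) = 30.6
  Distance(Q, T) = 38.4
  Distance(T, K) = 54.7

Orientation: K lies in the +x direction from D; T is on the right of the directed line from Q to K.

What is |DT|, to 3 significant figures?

8.81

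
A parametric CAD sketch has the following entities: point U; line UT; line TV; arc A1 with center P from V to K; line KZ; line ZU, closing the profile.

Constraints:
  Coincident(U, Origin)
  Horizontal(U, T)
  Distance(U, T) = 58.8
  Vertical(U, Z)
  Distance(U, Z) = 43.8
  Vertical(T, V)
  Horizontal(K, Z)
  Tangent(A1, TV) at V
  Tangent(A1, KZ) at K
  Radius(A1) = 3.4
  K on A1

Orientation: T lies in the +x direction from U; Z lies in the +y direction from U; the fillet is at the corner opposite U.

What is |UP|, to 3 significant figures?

68.6

U is at the origin; U and T share the same y with |UT| = 58.8 and T on the +x side, so T = (58.8, 0.00). UZ is vertical with |UZ| = 43.8 and Z on the +y side, so Z = (0.00, 43.8). The virtual corner opposite U is at (58.8, 43.8). The tangent condition forces PV to be normal to TV and A1 meets KZ tangentially, so PK is at right angles to KZ, with radius 3.4, so the center P sits 3.4 in from both sides at P = (55.4, 40.4). Then |UP| = |P − U| = 68.6.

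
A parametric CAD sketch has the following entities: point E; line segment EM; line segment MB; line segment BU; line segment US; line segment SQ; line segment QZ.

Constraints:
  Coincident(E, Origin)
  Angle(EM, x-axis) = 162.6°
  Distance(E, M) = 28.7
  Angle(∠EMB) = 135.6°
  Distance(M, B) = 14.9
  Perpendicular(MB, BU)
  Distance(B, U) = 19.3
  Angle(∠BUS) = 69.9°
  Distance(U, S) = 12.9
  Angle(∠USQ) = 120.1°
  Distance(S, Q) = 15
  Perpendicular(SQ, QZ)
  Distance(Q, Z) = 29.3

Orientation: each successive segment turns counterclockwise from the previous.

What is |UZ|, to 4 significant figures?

28.11

E is at the origin; EM runs at 162.6° with length 28.7, so M = (-27.39, 8.582). ∠EMB = 135.6° gives MB at -153.0° from the x-axis; with |MB| = 14.9, B = (-40.66, 1.818). MB ⟂ BU, so BU runs at -63.00°; with |BU| = 19.3, U = (-31.90, -15.38). ∠BUS = 69.9° gives US at 47.10° from the x-axis; with |US| = 12.9, S = (-23.12, -5.929). ∠USQ = 120.1° gives SQ at 107.0° from the x-axis; with |SQ| = 15.0, Q = (-27.50, 8.416). SQ is perpendicular to QZ, so QZ runs at -163.0°; with |QZ| = 29.3, Z = (-55.52, -0.1505). Then |UZ| = |Z − U| = 28.11.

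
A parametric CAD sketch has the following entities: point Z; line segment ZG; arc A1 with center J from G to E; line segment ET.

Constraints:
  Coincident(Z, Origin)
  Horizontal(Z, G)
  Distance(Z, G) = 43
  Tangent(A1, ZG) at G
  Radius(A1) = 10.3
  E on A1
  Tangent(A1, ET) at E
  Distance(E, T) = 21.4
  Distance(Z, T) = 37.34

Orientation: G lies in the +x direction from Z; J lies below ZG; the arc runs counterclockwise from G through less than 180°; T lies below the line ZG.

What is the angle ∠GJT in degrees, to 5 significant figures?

134.15°

Z is at the origin; ZG is horizontal with |ZG| = 43.0 and G on the +x side, so G = (43.000, 0.0000). Since A1 is tangent to ZG there, JG ⟂ ZG, so J = G + (0, -10.3) = (43.000, -10.300). Since JE ⟂ ET (tangency), |JT| = √(10.3² + 21.4²) = 23.750 regardless of where E sits on A1. So T lies on both circle(Z, 37.34) and circle(J, 23.750); the below-ZG intersection is T = (25.958, -26.841). E is the foot of the tangent from T: E = (33.331, -6.7515).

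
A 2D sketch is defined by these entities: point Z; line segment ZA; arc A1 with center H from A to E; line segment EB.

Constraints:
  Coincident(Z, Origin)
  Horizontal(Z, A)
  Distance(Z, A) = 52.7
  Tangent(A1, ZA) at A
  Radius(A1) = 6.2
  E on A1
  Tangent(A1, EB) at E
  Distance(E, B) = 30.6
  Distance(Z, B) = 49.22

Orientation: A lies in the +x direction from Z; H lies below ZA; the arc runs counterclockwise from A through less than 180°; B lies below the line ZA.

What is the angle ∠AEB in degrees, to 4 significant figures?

144.8°

Checks: |HE| = 6.200 ✓; ∠(HE, EB) = 90.00° ✓; |EB| = 30.60 ✓; |ZB| = 49.22 ✓.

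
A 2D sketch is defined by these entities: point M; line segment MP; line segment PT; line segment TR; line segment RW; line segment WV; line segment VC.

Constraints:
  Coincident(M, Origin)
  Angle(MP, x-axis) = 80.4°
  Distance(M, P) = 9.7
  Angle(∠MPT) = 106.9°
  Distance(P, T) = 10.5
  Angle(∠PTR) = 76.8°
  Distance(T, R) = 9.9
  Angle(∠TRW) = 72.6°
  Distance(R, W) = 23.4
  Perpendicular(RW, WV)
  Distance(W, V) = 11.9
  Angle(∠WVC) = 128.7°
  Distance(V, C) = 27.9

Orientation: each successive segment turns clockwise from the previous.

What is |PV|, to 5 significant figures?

13.813

M is at the origin; MP runs at 80.4° with length 9.7, so P = (1.6177, 9.5642). ∠MPT = 106.9° gives PT at 7.3000° from the x-axis; with |PT| = 10.5, T = (12.033, 10.898). ∠PTR = 76.8° gives TR at -95.900° from the x-axis; with |TR| = 9.9, R = (11.015, 1.0508). ∠TRW = 72.6° gives RW at 156.70° from the x-axis; with |RW| = 23.4, W = (-10.477, 10.307). RW ⟂ WV, so WV runs at 66.700°; with |WV| = 11.9, V = (-5.7698, 21.236). Then |PV| = |V − P| = 13.813.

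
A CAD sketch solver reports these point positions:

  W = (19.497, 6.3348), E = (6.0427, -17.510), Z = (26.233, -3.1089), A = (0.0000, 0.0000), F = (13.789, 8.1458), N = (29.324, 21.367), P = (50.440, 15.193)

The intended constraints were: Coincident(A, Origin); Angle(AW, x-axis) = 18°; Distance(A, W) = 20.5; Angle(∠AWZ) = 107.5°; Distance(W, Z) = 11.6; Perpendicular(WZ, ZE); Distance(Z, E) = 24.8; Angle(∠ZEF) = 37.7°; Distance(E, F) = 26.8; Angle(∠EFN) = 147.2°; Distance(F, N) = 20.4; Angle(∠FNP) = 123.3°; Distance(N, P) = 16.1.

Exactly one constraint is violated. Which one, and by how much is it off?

Distance(N, P) = 16.1 — off by 5.90.

A = (0.00, 0.00) ✓; AW at 18.00° ✓; |AW| = 20.50 ✓; ∠AWZ = 107.5° ✓; |WZ| = 11.60 ✓; ∠(WZ, ZE) = 90.00° ✓; |ZE| = 24.80 ✓; ∠ZEF = 37.70° ✓; |EF| = 26.80 ✓; ∠EFN = 147.2° ✓; |FN| = 20.40 ✓; ∠FNP = 123.3° ✓; |NP| = 22.00 ✗.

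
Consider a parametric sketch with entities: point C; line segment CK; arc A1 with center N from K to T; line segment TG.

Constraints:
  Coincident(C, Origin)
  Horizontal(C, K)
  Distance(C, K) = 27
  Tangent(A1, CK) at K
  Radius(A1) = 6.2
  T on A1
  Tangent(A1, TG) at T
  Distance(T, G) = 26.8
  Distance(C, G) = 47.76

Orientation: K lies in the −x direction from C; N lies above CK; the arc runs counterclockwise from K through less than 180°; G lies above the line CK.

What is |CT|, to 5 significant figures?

23.534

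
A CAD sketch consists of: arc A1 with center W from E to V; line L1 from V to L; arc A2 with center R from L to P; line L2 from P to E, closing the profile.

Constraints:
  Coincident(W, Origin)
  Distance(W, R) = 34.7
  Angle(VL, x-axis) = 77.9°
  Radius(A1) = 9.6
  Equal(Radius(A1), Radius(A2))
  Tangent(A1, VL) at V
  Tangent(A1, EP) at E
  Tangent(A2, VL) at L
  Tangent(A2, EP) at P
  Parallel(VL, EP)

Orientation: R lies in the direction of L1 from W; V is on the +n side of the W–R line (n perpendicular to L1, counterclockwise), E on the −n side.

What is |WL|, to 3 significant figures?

36.0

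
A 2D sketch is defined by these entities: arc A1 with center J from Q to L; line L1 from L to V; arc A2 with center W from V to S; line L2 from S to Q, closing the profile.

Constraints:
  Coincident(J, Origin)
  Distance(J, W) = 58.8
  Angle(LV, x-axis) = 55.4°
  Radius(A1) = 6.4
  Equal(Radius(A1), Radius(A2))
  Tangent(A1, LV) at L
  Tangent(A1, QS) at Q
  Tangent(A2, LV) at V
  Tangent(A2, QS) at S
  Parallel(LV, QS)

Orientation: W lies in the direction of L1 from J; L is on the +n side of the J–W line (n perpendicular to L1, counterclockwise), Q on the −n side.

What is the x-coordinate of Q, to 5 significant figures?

5.2681

The slot axis is L1's direction at 55.4°, so u = (cos 55.4°, sin 55.4°) = (0.56784, 0.82314) and n = (−sin 55.4°, cos 55.4°) = (-0.82314, 0.56784). J is at the origin and W lies 58.8 along u from J, so W = 58.8·u = (33.389, 48.400). Tangency of A1 to both parallel lines with radius 6.4 puts L and Q at J ± 6.4·n: L = (-5.2681, 3.6342), Q = (5.2681, -3.6342). So Q.x = 5.2681.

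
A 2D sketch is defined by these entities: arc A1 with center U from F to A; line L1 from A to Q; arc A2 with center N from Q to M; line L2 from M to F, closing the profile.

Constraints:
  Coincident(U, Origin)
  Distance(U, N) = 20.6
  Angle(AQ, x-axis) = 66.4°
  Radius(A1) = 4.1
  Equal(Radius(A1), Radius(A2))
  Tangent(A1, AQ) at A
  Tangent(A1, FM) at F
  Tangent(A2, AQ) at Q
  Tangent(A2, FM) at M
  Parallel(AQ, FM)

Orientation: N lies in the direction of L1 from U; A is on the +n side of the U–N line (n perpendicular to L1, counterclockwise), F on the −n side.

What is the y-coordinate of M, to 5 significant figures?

17.236

Tangency of A1 to both parallel lines with radius 4.1 puts A and F at U ± 4.1·n: A = (-3.7571, 1.6414), F = (3.7571, -1.6414). Equal radii place Q and M the same way about N: Q = N + 4.1·n = (4.4901, 20.519), M = N − 4.1·n = (12.004, 17.236). So M.y = 17.236.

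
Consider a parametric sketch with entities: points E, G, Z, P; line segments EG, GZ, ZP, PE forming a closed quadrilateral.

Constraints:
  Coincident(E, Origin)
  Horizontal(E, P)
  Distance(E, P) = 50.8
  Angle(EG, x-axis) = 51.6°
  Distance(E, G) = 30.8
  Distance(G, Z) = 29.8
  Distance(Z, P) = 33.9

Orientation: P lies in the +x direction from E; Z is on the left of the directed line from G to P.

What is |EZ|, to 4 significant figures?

58.13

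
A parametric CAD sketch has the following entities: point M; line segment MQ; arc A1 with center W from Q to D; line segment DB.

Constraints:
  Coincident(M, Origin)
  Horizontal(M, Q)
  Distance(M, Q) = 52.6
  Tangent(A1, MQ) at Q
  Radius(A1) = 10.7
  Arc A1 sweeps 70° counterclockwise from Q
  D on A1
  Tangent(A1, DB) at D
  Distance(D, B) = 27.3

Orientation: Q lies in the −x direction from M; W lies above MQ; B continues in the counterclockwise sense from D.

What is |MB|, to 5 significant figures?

46.601

M is at the origin; M and Q share the same y with |MQ| = 52.6 and Q on the −x side, so Q = (-52.600, 0.0000). The tangent condition forces WQ to be normal to MQ, so W = Q + (0, 10.7) = (-52.600, 10.700). On A1, Q sits at bearing -90° from W; a 70° counterclockwise sweep puts D at bearing -20°, so D = W + 10.7·(cos -20°, sin -20°) = (-42.545, 7.0404). The tangent condition forces WD to be normal to DB, so DB runs along (−sin -20°, cos -20°); with |DB| = 27.3, B = (-33.208, 32.694). Then |MB| = |B − M| = 46.601.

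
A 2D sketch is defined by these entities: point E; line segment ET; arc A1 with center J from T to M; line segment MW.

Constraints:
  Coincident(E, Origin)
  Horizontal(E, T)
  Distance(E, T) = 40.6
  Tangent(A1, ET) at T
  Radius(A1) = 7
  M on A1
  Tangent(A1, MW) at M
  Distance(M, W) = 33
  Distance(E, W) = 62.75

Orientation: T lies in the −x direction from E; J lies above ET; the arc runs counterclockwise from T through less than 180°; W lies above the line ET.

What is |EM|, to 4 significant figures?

35.72

E is at the origin; E and T share the same y with |ET| = 40.6 and T on the −x side, so T = (-40.60, 0.000). A1 meets ET tangentially, so JT is at right angles to ET, so J = T + (0, 7) = (-40.60, 7.000). Since JM ⟂ MW (tangency), |JW| = √(7.0² + 33.0²) = 33.73 regardless of where M sits on A1. So W lies on both circle(E, 62.75) and circle(J, 33.73); the above-ET intersection is W = (-48.52, 39.79). M is the foot of the tangent from W: M = (-34.28, 10.02).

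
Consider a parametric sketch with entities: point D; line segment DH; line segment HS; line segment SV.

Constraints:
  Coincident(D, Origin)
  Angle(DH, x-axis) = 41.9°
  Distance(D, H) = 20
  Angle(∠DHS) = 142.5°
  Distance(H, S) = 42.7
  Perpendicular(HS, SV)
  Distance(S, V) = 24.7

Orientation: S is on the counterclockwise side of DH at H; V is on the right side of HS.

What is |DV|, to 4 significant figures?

69.21

D is at the origin; DH runs at 41.9° with length 20.0, so H = 20.0·(cos 41.9°, sin 41.9°) = (14.89, 13.36). ∠DHS = 142.5°, so HS runs at 41.9° + (180° − 142.5°) = 79.40° from the x-axis; with |HS| = 42.7, S = H + 42.7·(cos 79.40°, sin 79.40°) = (22.74, 55.33). HS ⟂ SV; with |SV| = 24.7 on the right of HS, V = S + 24.7·(0.9829, -0.1840) = (47.02, 50.78). Then |DV| = |V − D| = 69.21.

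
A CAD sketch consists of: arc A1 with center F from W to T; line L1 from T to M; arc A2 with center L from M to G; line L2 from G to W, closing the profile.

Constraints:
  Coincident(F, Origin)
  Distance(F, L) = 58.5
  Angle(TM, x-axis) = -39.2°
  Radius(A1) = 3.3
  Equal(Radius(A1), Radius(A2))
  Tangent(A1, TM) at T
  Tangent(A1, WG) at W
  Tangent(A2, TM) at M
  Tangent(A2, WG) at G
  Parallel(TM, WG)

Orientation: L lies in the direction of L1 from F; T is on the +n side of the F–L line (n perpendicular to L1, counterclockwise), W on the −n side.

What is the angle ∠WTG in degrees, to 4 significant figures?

83.56°

Tangency of A1 to both parallel lines with radius 3.3 puts T and W at F ± 3.3·n: T = (2.086, 2.557), W = (-2.086, -2.557). Equal radii place M and G the same way about L: M = L + 3.3·n = (47.42, -34.42), G = L − 3.3·n = (43.25, -39.53). Then cos ∠WTG = TW·TG / (|TW||TG|), giving 83.56°.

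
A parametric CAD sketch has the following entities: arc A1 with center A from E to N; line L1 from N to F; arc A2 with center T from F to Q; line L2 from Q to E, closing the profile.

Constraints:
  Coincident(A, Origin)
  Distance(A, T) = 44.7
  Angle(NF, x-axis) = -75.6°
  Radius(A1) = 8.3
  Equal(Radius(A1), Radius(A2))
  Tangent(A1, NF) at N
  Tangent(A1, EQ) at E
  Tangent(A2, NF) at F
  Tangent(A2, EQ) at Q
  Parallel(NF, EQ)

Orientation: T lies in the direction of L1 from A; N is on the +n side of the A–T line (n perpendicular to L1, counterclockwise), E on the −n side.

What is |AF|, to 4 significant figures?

45.46

The slot axis is L1's direction at -75.6°, so u = (cos -75.6°, sin -75.6°) = (0.2487, -0.9686) and n = (−sin -75.6°, cos -75.6°) = (0.9686, 0.2487). A is at the origin and T lies 44.7 along u from A, so T = 44.7·u = (11.12, -43.30). Tangency of A1 to both parallel lines with radius 8.3 puts N and E at A ± 8.3·n: N = (8.039, 2.064), E = (-8.039, -2.064). Equal radii place F and Q the same way about T: F = T + 8.3·n = (19.16, -41.23), Q = T − 8.3·n = (3.077, -45.36). Then |AF| = |F − A| = 45.46.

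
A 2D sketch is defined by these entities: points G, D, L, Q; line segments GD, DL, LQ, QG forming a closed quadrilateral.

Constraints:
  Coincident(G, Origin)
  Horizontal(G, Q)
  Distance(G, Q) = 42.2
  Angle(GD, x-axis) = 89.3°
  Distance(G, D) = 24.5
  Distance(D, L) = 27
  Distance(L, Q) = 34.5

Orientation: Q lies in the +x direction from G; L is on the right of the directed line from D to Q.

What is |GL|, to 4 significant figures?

7.867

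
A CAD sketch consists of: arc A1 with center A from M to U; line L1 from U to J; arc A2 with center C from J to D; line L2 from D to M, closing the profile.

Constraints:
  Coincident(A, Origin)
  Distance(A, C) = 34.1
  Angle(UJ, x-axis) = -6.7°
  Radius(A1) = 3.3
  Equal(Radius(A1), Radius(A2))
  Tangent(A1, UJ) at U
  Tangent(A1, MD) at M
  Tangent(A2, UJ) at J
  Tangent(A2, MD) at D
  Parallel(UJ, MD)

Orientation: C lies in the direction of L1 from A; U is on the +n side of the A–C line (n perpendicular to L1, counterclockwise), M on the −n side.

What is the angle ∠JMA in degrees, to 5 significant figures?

79.046°

The slot axis is L1's direction at -6.7°, so u = (cos -6.7°, sin -6.7°) = (0.99317, -0.11667) and n = (−sin -6.7°, cos -6.7°) = (0.11667, 0.99317). A is at the origin and C lies 34.1 along u from A, so C = 34.1·u = (33.867, -3.9785). Tangency of A1 to both parallel lines with radius 3.3 puts U and M at A ± 3.3·n: U = (0.38501, 3.2775), M = (-0.38501, -3.2775). Equal radii place J and D the same way about C: J = C + 3.3·n = (34.252, -0.70101), D = C − 3.3·n = (33.482, -7.2559). Then cos ∠JMA = MJ·MA / (|MJ||MA|), giving 79.046°.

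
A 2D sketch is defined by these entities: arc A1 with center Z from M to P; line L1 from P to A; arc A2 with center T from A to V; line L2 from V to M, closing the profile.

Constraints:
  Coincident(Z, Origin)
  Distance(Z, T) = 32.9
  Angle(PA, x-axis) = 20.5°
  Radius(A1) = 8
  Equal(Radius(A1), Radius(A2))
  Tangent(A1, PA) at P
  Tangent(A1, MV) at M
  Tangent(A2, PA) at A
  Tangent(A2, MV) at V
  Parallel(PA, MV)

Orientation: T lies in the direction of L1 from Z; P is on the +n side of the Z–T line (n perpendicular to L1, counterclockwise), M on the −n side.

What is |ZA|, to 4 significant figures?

33.86

The slot axis is L1's direction at 20.5°, so u = (cos 20.5°, sin 20.5°) = (0.9367, 0.3502) and n = (−sin 20.5°, cos 20.5°) = (-0.3502, 0.9367). Z is at the origin and T lies 32.9 along u from Z, so T = 32.9·u = (30.82, 11.52). Tangency of A1 to both parallel lines with radius 8.0 puts P and M at Z ± 8.0·n: P = (-2.802, 7.493), M = (2.802, -7.493). Equal radii place A and V the same way about T: A = T + 8.0·n = (28.01, 19.02), V = T − 8.0·n = (33.62, 4.028). Then |ZA| = |A − Z| = 33.86.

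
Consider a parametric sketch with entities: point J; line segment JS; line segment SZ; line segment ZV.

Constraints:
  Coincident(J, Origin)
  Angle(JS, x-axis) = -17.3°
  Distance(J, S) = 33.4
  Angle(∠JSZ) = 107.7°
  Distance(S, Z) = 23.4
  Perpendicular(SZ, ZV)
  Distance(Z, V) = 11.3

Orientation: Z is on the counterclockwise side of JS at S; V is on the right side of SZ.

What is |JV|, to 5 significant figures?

54.637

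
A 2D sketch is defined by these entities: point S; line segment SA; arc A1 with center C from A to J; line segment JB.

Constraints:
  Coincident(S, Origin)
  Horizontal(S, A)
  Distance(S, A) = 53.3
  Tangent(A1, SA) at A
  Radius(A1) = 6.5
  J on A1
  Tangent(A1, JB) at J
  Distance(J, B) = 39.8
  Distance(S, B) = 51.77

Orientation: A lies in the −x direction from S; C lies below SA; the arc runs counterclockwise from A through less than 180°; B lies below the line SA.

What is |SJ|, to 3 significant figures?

59.2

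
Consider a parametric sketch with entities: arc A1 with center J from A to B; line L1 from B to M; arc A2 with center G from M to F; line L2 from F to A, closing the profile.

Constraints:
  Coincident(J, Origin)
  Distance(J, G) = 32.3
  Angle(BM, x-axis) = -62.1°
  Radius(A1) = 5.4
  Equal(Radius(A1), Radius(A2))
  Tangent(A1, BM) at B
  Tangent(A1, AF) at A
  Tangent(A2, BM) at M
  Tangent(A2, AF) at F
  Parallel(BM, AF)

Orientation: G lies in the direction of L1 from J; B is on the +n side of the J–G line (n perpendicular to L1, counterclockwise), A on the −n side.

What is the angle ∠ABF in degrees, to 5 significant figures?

71.512°

The slot axis is L1's direction at -62.1°, so u = (cos -62.1°, sin -62.1°) = (0.46793, -0.88377) and n = (−sin -62.1°, cos -62.1°) = (0.88377, 0.46793). J is at the origin and G lies 32.3 along u from J, so G = 32.3·u = (15.114, -28.546). Tangency of A1 to both parallel lines with radius 5.4 puts B and A at J ± 5.4·n: B = (4.7723, 2.5268), A = (-4.7723, -2.5268). Equal radii place M and F the same way about G: M = G + 5.4·n = (19.886, -26.019), F = G − 5.4·n = (10.342, -31.072). Then cos ∠ABF = BA·BF / (|BA||BF|), giving 71.512°.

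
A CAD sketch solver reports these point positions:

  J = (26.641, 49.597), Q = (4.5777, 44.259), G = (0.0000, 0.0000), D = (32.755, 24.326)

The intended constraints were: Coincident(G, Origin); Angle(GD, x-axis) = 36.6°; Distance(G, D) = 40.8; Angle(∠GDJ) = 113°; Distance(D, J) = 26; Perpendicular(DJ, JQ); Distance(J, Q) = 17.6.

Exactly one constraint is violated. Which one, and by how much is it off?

Distance(J, Q) = 17.6 — off by 5.10.

G = (0.00, 0.00) ✓; GD at 36.60° ✓; |GD| = 40.80 ✓; ∠GDJ = 113.0° ✓; |DJ| = 26.00 ✓; ∠(DJ, JQ) = 90.00° ✓; |JQ| = 22.70 ✗.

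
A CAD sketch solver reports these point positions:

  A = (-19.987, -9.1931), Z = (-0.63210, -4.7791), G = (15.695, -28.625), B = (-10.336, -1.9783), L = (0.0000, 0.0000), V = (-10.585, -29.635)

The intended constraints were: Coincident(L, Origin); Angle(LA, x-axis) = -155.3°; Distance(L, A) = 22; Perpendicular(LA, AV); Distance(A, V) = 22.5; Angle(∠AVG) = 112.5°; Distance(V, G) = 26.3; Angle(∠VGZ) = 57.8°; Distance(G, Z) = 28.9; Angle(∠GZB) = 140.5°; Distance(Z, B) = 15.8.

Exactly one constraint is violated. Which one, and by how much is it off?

Distance(Z, B) = 15.8 — off by 5.70.

L = (0.00, 0.00) ✓; LA at -155.3° ✓; |LA| = 22.00 ✓; ∠(LA, AV) = 90.00° ✓; |AV| = 22.50 ✓; ∠AVG = 112.5° ✓; |VG| = 26.30 ✓; ∠VGZ = 57.80° ✓; |GZ| = 28.90 ✓; ∠GZB = 140.5° ✓; |ZB| = 10.10 ✗.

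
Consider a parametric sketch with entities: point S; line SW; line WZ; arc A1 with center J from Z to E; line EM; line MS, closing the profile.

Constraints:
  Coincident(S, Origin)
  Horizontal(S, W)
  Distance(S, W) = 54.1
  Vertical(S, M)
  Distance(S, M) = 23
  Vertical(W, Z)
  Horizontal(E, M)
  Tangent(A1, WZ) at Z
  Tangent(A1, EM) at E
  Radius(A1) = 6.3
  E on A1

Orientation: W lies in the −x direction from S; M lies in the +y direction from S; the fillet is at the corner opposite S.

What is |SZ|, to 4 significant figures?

56.62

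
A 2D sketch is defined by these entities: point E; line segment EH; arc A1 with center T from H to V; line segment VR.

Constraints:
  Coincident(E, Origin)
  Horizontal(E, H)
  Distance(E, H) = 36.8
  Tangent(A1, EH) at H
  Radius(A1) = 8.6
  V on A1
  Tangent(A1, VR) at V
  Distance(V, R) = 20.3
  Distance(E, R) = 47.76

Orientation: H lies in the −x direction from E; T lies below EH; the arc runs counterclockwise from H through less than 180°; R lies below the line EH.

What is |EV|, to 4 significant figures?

46.28

Checks: |TH| = 8.600 ✓; |TV| = 8.600 ✓; ∠(TV, VR) = 90.00° ✓; |VR| = 20.30 ✓; |ER| = 47.76 ✓.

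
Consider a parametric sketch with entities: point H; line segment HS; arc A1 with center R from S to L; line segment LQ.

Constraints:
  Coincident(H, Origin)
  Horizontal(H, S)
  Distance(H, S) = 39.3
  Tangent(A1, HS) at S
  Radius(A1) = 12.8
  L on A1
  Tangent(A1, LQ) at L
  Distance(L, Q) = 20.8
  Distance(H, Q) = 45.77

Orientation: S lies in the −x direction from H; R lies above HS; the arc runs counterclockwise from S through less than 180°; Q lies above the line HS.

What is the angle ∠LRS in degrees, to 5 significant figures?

97.599°

H is at the origin; H and S share the same y with |HS| = 39.3 and S on the −x side, so S = (-39.300, 0.0000). A1 meets HS tangentially, so RS is at right angles to HS, so R = S + (0, 12.8) = (-39.300, 12.800). Since RL ⟂ LQ (tangency), |RQ| = √(12.8² + 20.8²) = 24.423 regardless of where L sits on A1. So Q lies on both circle(H, 45.77) and circle(R, 24.423); the above-HS intersection is Q = (-29.363, 35.110). L is the foot of the tangent from Q: L = (-26.612, 14.493).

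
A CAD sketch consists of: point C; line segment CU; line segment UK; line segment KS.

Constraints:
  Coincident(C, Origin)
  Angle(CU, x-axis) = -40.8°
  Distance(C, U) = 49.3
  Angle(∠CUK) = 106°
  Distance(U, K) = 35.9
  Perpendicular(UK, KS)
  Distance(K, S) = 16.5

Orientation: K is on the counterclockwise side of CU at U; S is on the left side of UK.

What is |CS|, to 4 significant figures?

58.34

C is at the origin; CU runs at -40.8° with length 49.3, so U = 49.3·(cos -40.8°, sin -40.8°) = (37.32, -32.21). ∠CUK = 106.0°, so UK runs at -40.8° + (180° − 106.0°) = 33.20° from the x-axis; with |UK| = 35.9, K = U + 35.9·(cos 33.20°, sin 33.20°) = (67.36, -12.56). The perpendicularity gives KS at right angles to UK; with |KS| = 16.5 on the left of UK, S = K + 16.5·(-0.5476, 0.8368) = (58.32, 1.250). Then |CS| = |S − C| = 58.34.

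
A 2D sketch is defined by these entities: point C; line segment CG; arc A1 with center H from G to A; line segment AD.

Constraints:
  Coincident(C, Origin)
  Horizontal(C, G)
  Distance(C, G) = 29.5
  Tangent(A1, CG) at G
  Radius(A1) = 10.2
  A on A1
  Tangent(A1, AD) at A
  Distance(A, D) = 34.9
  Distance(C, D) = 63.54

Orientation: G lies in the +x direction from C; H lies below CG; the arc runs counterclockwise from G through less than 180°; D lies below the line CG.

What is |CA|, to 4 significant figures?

28.69

Checks: |CG| = 29.50 ✓; ∠(HG, GC) = 90.00° ✓; |HG| = 10.20 ✓; |HA| = 10.20 ✓; ∠(HA, AD) = 90.00° ✓; |AD| = 34.90 ✓; |CD| = 63.54 ✓.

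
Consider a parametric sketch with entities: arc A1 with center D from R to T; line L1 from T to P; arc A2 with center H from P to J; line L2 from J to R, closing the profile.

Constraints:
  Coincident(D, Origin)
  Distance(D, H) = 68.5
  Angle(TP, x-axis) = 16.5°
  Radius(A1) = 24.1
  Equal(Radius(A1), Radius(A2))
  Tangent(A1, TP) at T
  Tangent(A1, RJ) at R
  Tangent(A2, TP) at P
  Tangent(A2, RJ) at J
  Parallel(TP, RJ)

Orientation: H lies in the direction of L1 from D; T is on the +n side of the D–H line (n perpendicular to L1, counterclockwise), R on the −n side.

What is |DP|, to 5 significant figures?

72.616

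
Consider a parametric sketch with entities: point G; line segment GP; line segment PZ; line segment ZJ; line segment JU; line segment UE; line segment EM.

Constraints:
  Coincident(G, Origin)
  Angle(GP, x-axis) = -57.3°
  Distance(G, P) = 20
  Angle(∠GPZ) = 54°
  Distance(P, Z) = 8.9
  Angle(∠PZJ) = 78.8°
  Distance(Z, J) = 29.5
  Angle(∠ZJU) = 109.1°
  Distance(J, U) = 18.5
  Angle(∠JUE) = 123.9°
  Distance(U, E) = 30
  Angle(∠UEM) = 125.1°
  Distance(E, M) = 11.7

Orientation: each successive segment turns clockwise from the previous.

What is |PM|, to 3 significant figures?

32.6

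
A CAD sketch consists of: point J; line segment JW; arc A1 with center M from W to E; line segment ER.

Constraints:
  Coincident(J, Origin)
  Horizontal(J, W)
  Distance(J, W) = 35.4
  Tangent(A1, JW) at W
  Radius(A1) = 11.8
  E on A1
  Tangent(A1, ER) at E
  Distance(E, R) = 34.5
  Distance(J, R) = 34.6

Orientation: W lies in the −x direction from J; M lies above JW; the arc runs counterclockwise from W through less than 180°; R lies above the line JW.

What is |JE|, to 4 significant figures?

26.11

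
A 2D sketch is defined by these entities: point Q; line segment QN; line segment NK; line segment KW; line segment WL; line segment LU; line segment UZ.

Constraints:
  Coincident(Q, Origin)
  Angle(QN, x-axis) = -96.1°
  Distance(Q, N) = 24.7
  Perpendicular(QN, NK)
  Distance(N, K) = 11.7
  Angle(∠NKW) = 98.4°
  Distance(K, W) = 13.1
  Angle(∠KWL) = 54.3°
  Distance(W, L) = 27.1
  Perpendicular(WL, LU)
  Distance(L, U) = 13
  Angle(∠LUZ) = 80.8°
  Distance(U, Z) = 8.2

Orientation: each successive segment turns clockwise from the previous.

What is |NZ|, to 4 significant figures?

6.489

Q is at the origin; QN runs at -96.1° with length 24.7, so N = (-2.625, -24.56). The perpendicularity gives NK at right angles to QN, so NK runs at 173.9°; with |NK| = 11.7, K = (-14.26, -23.32). ∠NKW = 98.4° gives KW at 92.30° from the x-axis; with |KW| = 13.1, W = (-14.78, -10.23). ∠KWL = 54.3° gives WL at -33.40° from the x-axis; with |WL| = 27.1, L = (7.840, -25.15). WL is perpendicular to LU, so LU runs at -123.4°; with |LU| = 13.0, U = (0.6839, -36.00). ∠LUZ = 80.8° gives UZ at 137.4° from the x-axis; with |UZ| = 8.2, Z = (-5.352, -30.45). Then |NZ| = |Z − N| = 6.489.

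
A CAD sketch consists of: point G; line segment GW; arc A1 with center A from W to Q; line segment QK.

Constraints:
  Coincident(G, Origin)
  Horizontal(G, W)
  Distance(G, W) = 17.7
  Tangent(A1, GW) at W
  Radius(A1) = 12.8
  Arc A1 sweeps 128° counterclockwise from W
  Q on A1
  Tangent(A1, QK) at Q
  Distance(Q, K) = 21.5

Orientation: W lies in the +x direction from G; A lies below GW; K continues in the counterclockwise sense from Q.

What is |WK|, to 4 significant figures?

37.75

On A1, W sits at bearing 90° from A; a 128° counterclockwise sweep puts Q at bearing 218°, so Q = A + 12.8·(cos 218°, sin 218°) = (7.613, -20.68). Tangency of A1 to QK means the radius AQ is perpendicular to QK, so QK runs along (−sin 218°, cos 218°); with |QK| = 21.5, K = (20.85, -37.62). Then |WK| = |K − W| = 37.75.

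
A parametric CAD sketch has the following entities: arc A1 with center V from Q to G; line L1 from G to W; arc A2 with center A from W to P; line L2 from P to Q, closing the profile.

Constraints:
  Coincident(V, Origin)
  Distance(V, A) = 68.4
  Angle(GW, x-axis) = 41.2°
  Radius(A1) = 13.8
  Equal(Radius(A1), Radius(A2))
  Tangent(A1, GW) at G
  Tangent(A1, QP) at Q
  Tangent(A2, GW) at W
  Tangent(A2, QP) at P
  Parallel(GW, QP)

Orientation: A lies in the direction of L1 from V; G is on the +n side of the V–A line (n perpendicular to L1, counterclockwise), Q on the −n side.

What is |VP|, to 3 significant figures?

69.8

The slot axis is L1's direction at 41.2°, so u = (cos 41.2°, sin 41.2°) = (0.752, 0.659) and n = (−sin 41.2°, cos 41.2°) = (-0.659, 0.752). V is at the origin and A lies 68.4 along u from V, so A = 68.4·u = (51.5, 45.1). Tangency of A1 to both parallel lines with radius 13.8 puts G and Q at V ± 13.8·n: G = (-9.09, 10.4), Q = (9.09, -10.4). Equal radii place W and P the same way about A: W = A + 13.8·n = (42.4, 55.4), P = A − 13.8·n = (60.6, 34.7). Then |VP| = |P − V| = 69.8.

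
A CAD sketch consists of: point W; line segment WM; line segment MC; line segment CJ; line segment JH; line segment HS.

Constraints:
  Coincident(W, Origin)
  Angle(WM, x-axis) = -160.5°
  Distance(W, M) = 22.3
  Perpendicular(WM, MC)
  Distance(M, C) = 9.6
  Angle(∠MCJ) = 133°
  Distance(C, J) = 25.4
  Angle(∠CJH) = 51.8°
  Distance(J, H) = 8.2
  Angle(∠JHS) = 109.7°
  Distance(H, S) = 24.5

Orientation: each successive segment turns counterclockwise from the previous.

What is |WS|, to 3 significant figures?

26.7

W is at the origin; WM runs at -160.5° with length 22.3, so M = (-21.0, -7.44). WM ⟂ MC, so MC runs at -70.5°; with |MC| = 9.6, C = (-17.8, -16.5). ∠MCJ = 133.0° gives CJ at -23.5° from the x-axis; with |CJ| = 25.4, J = (5.48, -26.6). ∠CJH = 51.8° gives JH at 105° from the x-axis; with |JH| = 8.2, H = (3.40, -18.7). ∠JHS = 109.7° gives HS at 175° from the x-axis; with |HS| = 24.5, S = (-21.0, -16.6). Then |WS| = |S − W| = 26.7.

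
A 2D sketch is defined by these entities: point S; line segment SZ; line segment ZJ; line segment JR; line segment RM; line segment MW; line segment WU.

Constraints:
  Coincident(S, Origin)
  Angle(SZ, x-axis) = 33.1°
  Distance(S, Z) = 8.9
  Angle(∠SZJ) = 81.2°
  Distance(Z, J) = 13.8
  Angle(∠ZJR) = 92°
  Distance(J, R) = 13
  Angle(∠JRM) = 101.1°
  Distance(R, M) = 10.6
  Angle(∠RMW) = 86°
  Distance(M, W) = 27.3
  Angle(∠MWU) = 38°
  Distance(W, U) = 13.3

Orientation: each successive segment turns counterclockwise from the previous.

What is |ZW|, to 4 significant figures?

11.57

∠JRM = 101.1° gives RM at -61.20° from the x-axis; with |RM| = 10.6, M = (-6.627, -2.496). ∠RMW = 86.0° gives MW at 32.80° from the x-axis; with |MW| = 27.3, W = (16.32, 12.29). Then |ZW| = |W − Z| = 11.57.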